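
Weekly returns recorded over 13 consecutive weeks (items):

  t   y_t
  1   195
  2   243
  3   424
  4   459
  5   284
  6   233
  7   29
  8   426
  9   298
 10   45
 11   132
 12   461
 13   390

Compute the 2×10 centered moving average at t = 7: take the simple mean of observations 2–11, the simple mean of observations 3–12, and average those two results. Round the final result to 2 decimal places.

Sum over 2–11: 243 + 424 + 459 + 284 + 233 + 29 + 426 + 298 + 45 + 132 = 2573
Sum over 3–12: 424 + 459 + 284 + 233 + 29 + 426 + 298 + 45 + 132 + 461 = 2791
CMA at t=7 = (2573 + 2791) / (2·10) = 5364 / 20 = 268.20

268.20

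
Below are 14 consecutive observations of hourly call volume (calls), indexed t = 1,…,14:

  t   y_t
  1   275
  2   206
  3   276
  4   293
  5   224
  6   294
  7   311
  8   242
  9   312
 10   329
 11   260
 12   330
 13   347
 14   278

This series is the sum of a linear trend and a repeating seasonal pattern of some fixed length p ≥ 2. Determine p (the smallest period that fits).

First differences y_{t+1} − y_t: -69, 70, 17, -69, 70, 17, -69, 70, …
The difference pattern repeats every 3 terms and not for any smaller step, so p = 3.

3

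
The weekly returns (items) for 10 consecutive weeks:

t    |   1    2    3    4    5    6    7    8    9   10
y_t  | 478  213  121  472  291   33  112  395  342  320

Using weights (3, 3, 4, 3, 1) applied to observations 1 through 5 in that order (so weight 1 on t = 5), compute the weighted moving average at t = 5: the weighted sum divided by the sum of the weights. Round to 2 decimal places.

304.57

Weighted sum: 3·478 + 3·213 + 4·121 + 3·472 + 1·291 = 1434 + 639 + 484 + 1416 + 291 = 4264
Weight total: 3 + 3 + 4 + 3 + 1 = 14
WMA = 4264 / 14 = 304.57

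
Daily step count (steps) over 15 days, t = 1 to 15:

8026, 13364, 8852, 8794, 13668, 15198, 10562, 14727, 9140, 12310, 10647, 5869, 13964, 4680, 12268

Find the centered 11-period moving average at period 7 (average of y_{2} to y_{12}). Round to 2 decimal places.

11193.73

Sum of periods 2–12: 13364 + 8852 + 8794 + 13668 + 15198 + 10562 + 14727 + 9140 + 12310 + 10647 + 5869 = 123131
Divide by 11: 123131 / 11 = 11193.73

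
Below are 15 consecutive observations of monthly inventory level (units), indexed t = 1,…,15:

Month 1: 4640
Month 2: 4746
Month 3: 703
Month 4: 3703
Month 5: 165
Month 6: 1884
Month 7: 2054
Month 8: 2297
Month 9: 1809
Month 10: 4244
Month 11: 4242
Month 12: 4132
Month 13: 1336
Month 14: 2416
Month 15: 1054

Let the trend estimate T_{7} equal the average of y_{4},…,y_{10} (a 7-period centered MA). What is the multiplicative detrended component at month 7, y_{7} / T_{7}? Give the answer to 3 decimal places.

Trend T_7 = (3703 + 165 + 1884 + 2054 + 2297 + 1809 + 4244) / 7 = 16156/7 = 2308.00000
Ratio to trend: 2054 / 2308.00000 = 0.890

0.890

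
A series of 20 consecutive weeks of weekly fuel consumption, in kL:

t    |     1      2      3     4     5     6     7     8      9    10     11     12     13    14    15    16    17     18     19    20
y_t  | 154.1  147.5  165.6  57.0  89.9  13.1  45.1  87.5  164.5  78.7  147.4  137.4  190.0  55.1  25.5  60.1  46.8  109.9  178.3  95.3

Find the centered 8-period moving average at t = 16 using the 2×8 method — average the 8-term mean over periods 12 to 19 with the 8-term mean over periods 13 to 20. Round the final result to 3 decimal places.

97.756

Sum over 12–19: 137.4 + 190.0 + 55.1 + 25.5 + 60.1 + 46.8 + 109.9 + 178.3 = 803.1
Sum over 13–20: 190.0 + 55.1 + 25.5 + 60.1 + 46.8 + 109.9 + 178.3 + 95.3 = 761.0
CMA at t=16 = (803.1 + 761.0) / (2·8) = 1564.1 / 16 = 97.756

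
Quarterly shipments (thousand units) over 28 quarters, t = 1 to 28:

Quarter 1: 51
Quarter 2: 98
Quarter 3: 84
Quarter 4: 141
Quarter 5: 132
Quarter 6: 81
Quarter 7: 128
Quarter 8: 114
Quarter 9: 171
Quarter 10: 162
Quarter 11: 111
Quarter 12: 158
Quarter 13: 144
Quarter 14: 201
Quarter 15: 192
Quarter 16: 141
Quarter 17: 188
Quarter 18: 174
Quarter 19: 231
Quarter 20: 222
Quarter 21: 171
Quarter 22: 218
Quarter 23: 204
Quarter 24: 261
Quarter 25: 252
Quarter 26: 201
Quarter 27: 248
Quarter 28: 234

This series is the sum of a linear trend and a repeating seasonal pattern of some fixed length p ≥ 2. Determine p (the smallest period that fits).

First differences y_{t+1} − y_t: 47, -14, 57, -9, -51, 47, -14, 57, -9, -51, 47, -14, …
The difference pattern repeats every 5 terms and not for any smaller step, so p = 5.

5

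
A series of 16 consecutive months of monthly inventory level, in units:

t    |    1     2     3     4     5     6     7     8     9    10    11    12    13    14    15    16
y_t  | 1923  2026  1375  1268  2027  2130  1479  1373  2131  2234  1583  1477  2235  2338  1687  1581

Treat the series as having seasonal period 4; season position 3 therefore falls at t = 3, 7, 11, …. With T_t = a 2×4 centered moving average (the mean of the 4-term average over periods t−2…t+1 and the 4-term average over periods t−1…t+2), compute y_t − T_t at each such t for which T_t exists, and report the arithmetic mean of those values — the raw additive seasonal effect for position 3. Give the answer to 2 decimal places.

Season position 3 occurs at t = 3, 7, 11 (where T_t is defined).
t=3: T_3 = 1661.0000; y_3 − T_3 = 1375 − 1661.0000 = -286.0000
t=7: T_7 = 1765.2500; y_7 − T_7 = 1479 − 1765.2500 = -286.2500
t=11: T_11 = 1869.2500; y_11 − T_11 = 1583 − 1869.2500 = -286.2500
Mean deviation: (-286.0000 + -286.2500 + -286.2500) / 3 = -286.17

-286.17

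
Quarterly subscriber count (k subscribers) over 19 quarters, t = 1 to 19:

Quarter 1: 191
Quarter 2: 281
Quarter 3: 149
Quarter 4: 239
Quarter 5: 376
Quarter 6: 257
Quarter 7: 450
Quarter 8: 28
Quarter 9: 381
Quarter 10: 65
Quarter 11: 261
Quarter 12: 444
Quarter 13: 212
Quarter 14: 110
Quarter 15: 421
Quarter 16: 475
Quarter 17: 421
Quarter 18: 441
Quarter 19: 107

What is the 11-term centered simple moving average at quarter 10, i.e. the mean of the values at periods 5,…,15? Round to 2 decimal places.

273.18

Sum of periods 5–15: 376 + 257 + 450 + 28 + 381 + 65 + 261 + 444 + 212 + 110 + 421 = 3005
Divide by 11: 3005 / 11 = 273.18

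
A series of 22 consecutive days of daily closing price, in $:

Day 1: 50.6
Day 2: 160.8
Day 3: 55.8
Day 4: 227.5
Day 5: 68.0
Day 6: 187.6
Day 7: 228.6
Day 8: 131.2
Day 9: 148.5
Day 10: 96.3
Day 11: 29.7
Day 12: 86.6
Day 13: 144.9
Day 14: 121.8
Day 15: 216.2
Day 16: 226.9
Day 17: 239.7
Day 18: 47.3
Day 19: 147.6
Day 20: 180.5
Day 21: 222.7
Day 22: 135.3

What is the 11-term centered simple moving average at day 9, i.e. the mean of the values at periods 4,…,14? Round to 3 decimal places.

Sum of periods 4–14: 227.5 + 68.0 + 187.6 + 228.6 + 131.2 + 148.5 + 96.3 + 29.7 + 86.6 + 144.9 + 121.8 = 1470.7
Divide by 11: 1470.7 / 11 = 133.700

133.700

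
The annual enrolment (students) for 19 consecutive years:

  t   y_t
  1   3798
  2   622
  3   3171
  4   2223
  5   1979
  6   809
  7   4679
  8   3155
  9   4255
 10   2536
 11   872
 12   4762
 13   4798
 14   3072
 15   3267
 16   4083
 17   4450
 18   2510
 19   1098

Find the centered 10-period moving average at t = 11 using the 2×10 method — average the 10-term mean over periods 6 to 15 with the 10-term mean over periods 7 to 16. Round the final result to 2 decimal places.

Sum over 6–15: 809 + 4679 + 3155 + 4255 + 2536 + 872 + 4762 + 4798 + 3072 + 3267 = 32205
Sum over 7–16: 4679 + 3155 + 4255 + 2536 + 872 + 4762 + 4798 + 3072 + 3267 + 4083 = 35479
CMA at t=11 = (32205 + 35479) / (2·10) = 67684 / 20 = 3384.20

3384.20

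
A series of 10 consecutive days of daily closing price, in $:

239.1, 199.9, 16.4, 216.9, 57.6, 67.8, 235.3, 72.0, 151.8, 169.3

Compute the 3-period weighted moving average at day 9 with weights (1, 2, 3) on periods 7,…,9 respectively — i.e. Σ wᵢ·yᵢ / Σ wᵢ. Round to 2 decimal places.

Weighted sum: 1·235.3 + 2·72.0 + 3·151.8 = 235.3 + 144.0 + 455.4 = 834.7
Weight total: 1 + 2 + 3 = 6
WMA = 834.7 / 6 = 139.12

139.12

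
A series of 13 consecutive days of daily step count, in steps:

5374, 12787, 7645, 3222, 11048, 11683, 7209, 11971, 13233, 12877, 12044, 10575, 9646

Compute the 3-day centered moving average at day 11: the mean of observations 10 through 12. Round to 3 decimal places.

Sum of periods 10–12: 12877 + 12044 + 10575 = 35496
Divide by 3: 35496 / 3 = 11832.000

11832.000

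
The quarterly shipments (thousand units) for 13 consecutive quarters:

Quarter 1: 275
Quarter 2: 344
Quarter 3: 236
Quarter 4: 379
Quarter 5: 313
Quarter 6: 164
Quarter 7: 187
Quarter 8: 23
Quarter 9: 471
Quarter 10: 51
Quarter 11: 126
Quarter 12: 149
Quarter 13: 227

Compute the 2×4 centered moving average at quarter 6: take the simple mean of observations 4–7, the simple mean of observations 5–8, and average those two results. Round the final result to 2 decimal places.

Sum over 4–7: 379 + 313 + 164 + 187 = 1043
Sum over 5–8: 313 + 164 + 187 + 23 = 687
CMA at t=6 = (1043 + 687) / (2·4) = 1730 / 8 = 216.25

216.25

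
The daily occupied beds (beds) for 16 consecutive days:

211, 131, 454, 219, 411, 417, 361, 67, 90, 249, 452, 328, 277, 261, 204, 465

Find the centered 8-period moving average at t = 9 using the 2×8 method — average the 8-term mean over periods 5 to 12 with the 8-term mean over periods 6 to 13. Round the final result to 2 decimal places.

288.50

Sum over 5–12: 411 + 417 + 361 + 67 + 90 + 249 + 452 + 328 = 2375
Sum over 6–13: 417 + 361 + 67 + 90 + 249 + 452 + 328 + 277 = 2241
CMA at t=9 = (2375 + 2241) / (2·8) = 4616 / 16 = 288.50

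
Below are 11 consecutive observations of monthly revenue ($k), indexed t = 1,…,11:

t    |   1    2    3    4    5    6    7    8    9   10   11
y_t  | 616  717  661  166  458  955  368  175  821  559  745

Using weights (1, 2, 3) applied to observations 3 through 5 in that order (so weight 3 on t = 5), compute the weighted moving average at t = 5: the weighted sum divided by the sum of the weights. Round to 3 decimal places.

394.500

Weighted sum: 1·661 + 2·166 + 3·458 = 661 + 332 + 1374 = 2367
Weight total: 1 + 2 + 3 = 6
WMA = 2367 / 6 = 394.500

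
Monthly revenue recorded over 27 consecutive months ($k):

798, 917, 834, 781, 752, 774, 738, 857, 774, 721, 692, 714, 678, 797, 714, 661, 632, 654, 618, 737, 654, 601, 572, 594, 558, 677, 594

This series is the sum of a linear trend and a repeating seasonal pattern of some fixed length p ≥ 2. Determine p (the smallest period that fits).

First differences y_{t+1} − y_t: 119, -83, -53, -29, 22, -36, 119, -83, -53, -29, 22, -36, 119, -83, …
The difference pattern repeats every 6 terms and not for any smaller step, so p = 6.

6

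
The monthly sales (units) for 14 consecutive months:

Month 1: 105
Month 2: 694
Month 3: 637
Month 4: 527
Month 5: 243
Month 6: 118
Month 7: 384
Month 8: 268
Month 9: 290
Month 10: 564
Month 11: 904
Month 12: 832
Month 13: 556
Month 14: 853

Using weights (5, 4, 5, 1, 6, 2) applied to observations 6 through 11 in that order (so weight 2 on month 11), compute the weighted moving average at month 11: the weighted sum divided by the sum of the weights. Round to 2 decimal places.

389.04

Weighted sum: 5·118 + 4·384 + 5·268 + 1·290 + 6·564 + 2·904 = 590 + 1536 + 1340 + 290 + 3384 + 1808 = 8948
Weight total: 5 + 4 + 5 + 1 + 6 + 2 = 23
WMA = 8948 / 23 = 389.04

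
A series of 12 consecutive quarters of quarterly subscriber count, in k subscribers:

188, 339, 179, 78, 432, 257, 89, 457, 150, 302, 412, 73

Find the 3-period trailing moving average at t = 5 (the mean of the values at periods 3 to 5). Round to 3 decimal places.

229.667

Sum of periods 3–5: 179 + 78 + 432 = 689
Divide by 3: 689 / 3 = 229.667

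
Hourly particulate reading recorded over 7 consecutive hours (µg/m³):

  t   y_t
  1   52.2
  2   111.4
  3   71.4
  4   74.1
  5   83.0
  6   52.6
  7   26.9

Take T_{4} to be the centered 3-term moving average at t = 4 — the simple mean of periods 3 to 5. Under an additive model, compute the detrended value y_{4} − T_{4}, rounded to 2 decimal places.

-2.07

Trend T_4 = (71.4 + 74.1 + 83.0) / 3 = 228.5/3 = 76.1667
Detrended value: 74.1 − 76.1667 = -2.07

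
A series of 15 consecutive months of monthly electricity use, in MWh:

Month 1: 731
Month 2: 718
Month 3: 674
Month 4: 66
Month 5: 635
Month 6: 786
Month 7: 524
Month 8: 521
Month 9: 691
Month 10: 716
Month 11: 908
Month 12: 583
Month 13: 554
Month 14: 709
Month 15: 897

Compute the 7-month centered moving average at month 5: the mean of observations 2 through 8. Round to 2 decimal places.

Sum of periods 2–8: 718 + 674 + 66 + 635 + 786 + 524 + 521 = 3924
Divide by 7: 3924 / 7 = 560.57

560.57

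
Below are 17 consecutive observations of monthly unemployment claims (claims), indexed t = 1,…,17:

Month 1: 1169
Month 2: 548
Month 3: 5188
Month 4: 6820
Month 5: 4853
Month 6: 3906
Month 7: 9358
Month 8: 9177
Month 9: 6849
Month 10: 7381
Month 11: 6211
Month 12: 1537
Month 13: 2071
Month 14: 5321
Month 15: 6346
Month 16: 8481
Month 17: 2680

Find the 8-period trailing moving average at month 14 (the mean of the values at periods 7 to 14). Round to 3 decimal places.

Sum of periods 7–14: 9358 + 9177 + 6849 + 7381 + 6211 + 1537 + 2071 + 5321 = 47905
Divide by 8: 47905 / 8 = 5988.125

5988.125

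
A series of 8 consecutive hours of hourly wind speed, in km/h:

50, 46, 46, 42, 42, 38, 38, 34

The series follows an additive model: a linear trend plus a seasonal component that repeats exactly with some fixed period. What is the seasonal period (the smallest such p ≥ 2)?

First differences y_{t+1} − y_t: -4, 0, -4, 0, -4, 0, …
The difference pattern repeats every 2 terms and not for any smaller step, so p = 2.

2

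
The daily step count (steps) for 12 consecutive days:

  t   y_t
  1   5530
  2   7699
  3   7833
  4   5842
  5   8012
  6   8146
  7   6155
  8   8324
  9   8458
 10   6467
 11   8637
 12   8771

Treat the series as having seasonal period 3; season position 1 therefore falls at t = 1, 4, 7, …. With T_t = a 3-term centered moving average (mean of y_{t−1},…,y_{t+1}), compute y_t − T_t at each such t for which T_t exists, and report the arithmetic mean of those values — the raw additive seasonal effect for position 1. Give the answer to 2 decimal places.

Season position 1 occurs at t = 4, 7, 10 (where T_t is defined).
t=4: T_4 = 7229.0000; y_4 − T_4 = 5842 − 7229.0000 = -1387.0000
t=7: T_7 = 7541.6667; y_7 − T_7 = 6155 − 7541.6667 = -1386.6667
t=10: T_10 = 7854.0000; y_10 − T_10 = 6467 − 7854.0000 = -1387.0000
Mean deviation: (-1387.0000 + -1386.6667 + -1387.0000) / 3 = -1386.89

-1386.89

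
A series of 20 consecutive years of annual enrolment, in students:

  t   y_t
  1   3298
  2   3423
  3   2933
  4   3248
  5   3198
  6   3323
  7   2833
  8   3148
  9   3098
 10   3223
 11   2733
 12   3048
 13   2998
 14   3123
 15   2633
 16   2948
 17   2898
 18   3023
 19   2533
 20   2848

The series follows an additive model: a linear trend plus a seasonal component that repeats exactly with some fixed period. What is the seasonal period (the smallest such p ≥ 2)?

4

First differences y_{t+1} − y_t: 125, -490, 315, -50, 125, -490, 315, -50, 125, -490, …
The difference pattern repeats every 4 terms and not for any smaller step, so p = 4.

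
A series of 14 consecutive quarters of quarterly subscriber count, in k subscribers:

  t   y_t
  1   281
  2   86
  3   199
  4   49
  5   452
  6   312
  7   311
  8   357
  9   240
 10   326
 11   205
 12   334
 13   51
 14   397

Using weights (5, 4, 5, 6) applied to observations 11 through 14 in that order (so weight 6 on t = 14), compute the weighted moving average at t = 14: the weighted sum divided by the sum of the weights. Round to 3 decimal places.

Weighted sum: 5·205 + 4·334 + 5·51 + 6·397 = 1025 + 1336 + 255 + 2382 = 4998
Weight total: 5 + 4 + 5 + 6 = 20
WMA = 4998 / 20 = 249.900

249.900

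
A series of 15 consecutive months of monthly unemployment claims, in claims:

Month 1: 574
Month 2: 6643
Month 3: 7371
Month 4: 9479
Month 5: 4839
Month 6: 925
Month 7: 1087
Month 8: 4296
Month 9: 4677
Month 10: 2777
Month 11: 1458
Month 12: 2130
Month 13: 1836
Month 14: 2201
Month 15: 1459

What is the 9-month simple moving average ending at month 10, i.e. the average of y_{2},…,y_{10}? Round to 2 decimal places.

4677.11

Sum of periods 2–10: 6643 + 7371 + 9479 + 4839 + 925 + 1087 + 4296 + 4677 + 2777 = 42094
Divide by 9: 42094 / 9 = 4677.11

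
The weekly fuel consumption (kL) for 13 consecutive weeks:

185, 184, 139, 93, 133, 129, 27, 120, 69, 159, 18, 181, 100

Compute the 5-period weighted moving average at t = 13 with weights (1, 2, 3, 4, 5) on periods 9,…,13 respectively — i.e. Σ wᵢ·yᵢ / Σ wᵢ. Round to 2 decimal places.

111.00

Weighted sum: 1·69 + 2·159 + 3·18 + 4·181 + 5·100 = 69 + 318 + 54 + 724 + 500 = 1665
Weight total: 1 + 2 + 3 + 4 + 5 = 15
WMA = 1665 / 15 = 111.00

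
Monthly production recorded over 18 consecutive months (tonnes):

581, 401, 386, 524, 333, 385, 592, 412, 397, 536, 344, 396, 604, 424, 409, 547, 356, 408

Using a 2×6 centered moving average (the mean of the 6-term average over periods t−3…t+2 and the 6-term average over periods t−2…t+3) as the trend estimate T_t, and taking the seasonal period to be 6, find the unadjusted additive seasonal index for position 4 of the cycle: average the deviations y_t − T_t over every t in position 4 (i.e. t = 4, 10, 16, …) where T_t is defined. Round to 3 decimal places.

Season position 4 occurs at t = 4, 10 (where T_t is defined).
t=4: T_4 = 435.91667; y_4 − T_4 = 524 − 435.91667 = 88.08333
t=10: T_10 = 447.16667; y_10 − T_10 = 536 − 447.16667 = 88.83333
Mean deviation: (88.08333 + 88.83333) / 2 = 88.458

88.458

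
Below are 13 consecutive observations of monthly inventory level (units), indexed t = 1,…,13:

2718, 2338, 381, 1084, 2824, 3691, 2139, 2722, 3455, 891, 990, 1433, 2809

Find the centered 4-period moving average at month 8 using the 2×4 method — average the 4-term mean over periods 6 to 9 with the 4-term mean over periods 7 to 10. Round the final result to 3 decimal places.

2651.750

Sum over 6–9: 3691 + 2139 + 2722 + 3455 = 12007
Sum over 7–10: 2139 + 2722 + 3455 + 891 = 9207
CMA at t=8 = (12007 + 9207) / (2·4) = 21214 / 8 = 2651.750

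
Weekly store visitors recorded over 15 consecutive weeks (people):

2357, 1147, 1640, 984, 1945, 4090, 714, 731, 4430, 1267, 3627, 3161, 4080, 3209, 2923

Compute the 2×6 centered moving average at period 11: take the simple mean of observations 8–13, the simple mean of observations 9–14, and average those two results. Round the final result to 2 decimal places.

Sum over 8–13: 731 + 4430 + 1267 + 3627 + 3161 + 4080 = 17296
Sum over 9–14: 4430 + 1267 + 3627 + 3161 + 4080 + 3209 = 19774
CMA at t=11 = (17296 + 19774) / (2·6) = 37070 / 12 = 3089.17

3089.17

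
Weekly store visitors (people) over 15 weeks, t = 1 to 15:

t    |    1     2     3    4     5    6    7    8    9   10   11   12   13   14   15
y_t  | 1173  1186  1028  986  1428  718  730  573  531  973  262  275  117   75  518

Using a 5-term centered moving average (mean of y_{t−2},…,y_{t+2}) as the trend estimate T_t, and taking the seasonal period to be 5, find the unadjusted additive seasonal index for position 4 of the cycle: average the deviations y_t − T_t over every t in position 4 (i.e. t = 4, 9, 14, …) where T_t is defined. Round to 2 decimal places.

-83.00

Season position 4 occurs at t = 4, 9 (where T_t is defined).
t=4: T_4 = 1069.2000; y_4 − T_4 = 986 − 1069.2000 = -83.2000
t=9: T_9 = 613.8000; y_9 − T_9 = 531 − 613.8000 = -82.8000
Mean deviation: (-83.2000 + -82.8000) / 2 = -83.00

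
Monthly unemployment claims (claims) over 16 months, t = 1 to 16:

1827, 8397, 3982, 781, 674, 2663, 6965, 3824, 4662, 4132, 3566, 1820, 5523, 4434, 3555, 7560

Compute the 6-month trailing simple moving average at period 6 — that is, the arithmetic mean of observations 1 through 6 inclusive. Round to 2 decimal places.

3054.00

Sum of periods 1–6: 1827 + 8397 + 3982 + 781 + 674 + 2663 = 18324
Divide by 6: 18324 / 6 = 3054.00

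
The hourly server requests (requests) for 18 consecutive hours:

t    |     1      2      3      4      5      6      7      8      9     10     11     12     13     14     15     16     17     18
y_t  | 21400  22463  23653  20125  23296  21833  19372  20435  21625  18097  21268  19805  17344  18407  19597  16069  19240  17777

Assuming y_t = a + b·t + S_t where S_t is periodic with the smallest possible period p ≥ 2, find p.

First differences y_{t+1} − y_t: 1063, 1190, -3528, 3171, -1463, -2461, 1063, 1190, -3528, 3171, -1463, -2461, 1063, 1190, …
The difference pattern repeats every 6 terms and not for any smaller step, so p = 6.

6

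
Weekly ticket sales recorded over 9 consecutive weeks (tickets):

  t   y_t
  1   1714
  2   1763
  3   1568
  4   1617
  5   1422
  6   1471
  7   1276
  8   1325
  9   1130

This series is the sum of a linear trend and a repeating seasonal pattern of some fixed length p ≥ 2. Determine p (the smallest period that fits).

First differences y_{t+1} − y_t: 49, -195, 49, -195, 49, -195, …
The difference pattern repeats every 2 terms and not for any smaller step, so p = 2.

2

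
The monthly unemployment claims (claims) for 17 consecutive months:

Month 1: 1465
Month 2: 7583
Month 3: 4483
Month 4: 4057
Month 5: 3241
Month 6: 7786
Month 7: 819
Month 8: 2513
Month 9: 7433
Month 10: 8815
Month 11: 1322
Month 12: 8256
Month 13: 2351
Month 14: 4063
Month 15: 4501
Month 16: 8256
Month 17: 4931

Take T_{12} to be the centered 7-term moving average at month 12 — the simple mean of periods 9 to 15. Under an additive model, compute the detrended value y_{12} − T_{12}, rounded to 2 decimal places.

Trend T_12 = (7433 + 8815 + 1322 + 8256 + 2351 + 4063 + 4501) / 7 = 36741/7 = 5248.7143
Detrended value: 8256 − 5248.7143 = 3007.29

3007.29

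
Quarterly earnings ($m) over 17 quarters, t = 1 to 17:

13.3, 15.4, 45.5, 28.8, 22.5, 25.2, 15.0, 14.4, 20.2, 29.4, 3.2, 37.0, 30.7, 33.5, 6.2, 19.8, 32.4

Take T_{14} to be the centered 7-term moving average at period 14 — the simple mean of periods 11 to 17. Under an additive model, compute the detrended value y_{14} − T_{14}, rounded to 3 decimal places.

10.243

Trend T_14 = (3.2 + 37.0 + 30.7 + 33.5 + 6.2 + 19.8 + 32.4) / 7 = 162.8/7 = 23.25714
Detrended value: 33.5 − 23.25714 = 10.243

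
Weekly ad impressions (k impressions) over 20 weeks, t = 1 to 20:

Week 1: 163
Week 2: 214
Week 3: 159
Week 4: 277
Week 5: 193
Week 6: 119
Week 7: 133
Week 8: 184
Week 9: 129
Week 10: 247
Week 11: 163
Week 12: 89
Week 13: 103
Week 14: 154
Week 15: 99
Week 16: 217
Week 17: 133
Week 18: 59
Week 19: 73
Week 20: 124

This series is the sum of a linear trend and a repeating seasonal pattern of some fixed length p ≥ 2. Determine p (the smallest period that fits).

First differences y_{t+1} − y_t: 51, -55, 118, -84, -74, 14, 51, -55, 118, -84, -74, 14, 51, -55, …
The difference pattern repeats every 6 terms and not for any smaller step, so p = 6.

6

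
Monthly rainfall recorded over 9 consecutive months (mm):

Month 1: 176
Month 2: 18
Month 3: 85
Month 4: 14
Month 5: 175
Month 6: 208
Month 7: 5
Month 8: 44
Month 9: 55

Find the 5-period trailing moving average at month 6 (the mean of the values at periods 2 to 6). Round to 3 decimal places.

Sum of periods 2–6: 18 + 85 + 14 + 175 + 208 = 500
Divide by 5: 500 / 5 = 100.000

100.000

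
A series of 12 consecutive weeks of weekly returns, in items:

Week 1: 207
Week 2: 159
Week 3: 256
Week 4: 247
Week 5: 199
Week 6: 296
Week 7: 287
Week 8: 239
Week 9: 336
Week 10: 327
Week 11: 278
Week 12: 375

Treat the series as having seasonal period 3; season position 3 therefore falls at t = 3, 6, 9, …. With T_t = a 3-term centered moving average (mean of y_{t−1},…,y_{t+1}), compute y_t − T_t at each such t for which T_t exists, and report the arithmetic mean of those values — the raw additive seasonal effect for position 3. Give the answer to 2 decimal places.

Season position 3 occurs at t = 3, 6, 9 (where T_t is defined).
t=3: T_3 = 220.6667; y_3 − T_3 = 256 − 220.6667 = 35.3333
t=6: T_6 = 260.6667; y_6 − T_6 = 296 − 260.6667 = 35.3333
t=9: T_9 = 300.6667; y_9 − T_9 = 336 − 300.6667 = 35.3333
Mean deviation: (35.3333 + 35.3333 + 35.3333) / 3 = 35.33

35.33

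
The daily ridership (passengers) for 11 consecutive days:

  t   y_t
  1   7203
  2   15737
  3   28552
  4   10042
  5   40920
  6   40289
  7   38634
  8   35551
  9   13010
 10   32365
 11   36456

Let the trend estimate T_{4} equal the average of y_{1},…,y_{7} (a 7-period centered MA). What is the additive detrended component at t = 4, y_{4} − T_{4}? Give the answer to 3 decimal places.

-15869.000

Trend T_4 = (7203 + 15737 + 28552 + 10042 + 40920 + 40289 + 38634) / 7 = 181377/7 = 25911.00000
Detrended value: 10042 − 25911.00000 = -15869.000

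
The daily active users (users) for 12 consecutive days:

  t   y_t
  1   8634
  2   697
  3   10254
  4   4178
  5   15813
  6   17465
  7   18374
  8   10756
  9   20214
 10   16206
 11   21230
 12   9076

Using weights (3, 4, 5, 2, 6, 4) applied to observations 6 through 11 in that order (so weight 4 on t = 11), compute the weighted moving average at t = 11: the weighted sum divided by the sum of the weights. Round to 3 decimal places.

16760.625

Weighted sum: 3·17465 + 4·18374 + 5·10756 + 2·20214 + 6·16206 + 4·21230 = 52395 + 73496 + 53780 + 40428 + 97236 + 84920 = 402255
Weight total: 3 + 4 + 5 + 2 + 6 + 4 = 24
WMA = 402255 / 24 = 16760.625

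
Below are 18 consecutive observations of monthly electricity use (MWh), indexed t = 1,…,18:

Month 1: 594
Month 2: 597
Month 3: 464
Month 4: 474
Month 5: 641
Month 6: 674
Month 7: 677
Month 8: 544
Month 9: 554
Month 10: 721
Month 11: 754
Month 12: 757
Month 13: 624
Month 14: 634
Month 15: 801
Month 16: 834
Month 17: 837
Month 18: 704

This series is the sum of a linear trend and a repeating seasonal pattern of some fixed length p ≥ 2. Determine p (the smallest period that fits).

5

First differences y_{t+1} − y_t: 3, -133, 10, 167, 33, 3, -133, 10, 167, 33, 3, -133, …
The difference pattern repeats every 5 terms and not for any smaller step, so p = 5.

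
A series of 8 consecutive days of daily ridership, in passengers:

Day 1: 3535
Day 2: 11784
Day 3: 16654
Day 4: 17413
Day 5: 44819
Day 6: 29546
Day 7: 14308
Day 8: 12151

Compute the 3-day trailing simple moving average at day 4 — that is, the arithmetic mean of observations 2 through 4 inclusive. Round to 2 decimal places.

15283.67

Sum of periods 2–4: 11784 + 16654 + 17413 = 45851
Divide by 3: 45851 / 3 = 15283.67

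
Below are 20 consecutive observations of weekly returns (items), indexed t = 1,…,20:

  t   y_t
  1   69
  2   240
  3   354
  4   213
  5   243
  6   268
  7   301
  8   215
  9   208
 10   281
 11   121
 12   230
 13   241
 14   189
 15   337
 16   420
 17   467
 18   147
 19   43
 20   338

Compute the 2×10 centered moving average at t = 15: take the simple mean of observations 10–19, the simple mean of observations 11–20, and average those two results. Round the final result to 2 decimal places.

250.45

Sum over 10–19: 281 + 121 + 230 + 241 + 189 + 337 + 420 + 467 + 147 + 43 = 2476
Sum over 11–20: 121 + 230 + 241 + 189 + 337 + 420 + 467 + 147 + 43 + 338 = 2533
CMA at t=15 = (2476 + 2533) / (2·10) = 5009 / 20 = 250.45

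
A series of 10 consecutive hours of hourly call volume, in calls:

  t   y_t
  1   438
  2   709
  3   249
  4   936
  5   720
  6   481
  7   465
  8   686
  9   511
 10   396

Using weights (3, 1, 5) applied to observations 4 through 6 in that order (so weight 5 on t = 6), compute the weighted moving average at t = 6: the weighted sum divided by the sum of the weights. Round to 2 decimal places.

Weighted sum: 3·936 + 1·720 + 5·481 = 2808 + 720 + 2405 = 5933
Weight total: 3 + 1 + 5 = 9
WMA = 5933 / 9 = 659.22

659.22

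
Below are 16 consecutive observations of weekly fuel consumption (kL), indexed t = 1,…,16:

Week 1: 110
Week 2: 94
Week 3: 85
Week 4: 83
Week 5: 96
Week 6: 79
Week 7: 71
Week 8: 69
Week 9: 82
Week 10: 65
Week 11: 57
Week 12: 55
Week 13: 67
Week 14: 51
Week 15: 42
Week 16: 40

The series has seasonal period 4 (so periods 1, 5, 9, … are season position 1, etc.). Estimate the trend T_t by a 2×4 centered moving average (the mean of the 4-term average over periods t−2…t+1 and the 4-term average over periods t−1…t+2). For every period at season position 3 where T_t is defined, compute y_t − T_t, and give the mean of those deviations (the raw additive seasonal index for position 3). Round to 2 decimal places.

Season position 3 occurs at t = 3, 7, 11 (where T_t is defined).
t=3: T_3 = 91.2500; y_3 − T_3 = 85 − 91.2500 = -6.2500
t=7: T_7 = 77.0000; y_7 − T_7 = 71 − 77.0000 = -6.0000
t=11: T_11 = 62.8750; y_11 − T_11 = 57 − 62.8750 = -5.8750
Mean deviation: (-6.2500 + -6.0000 + -5.8750) / 3 = -6.04

-6.04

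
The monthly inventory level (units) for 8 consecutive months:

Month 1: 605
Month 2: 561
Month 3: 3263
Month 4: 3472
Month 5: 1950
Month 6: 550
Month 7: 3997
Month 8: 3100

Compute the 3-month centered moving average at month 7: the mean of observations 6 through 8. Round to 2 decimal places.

Sum of periods 6–8: 550 + 3997 + 3100 = 7647
Divide by 3: 7647 / 3 = 2549.00

2549.00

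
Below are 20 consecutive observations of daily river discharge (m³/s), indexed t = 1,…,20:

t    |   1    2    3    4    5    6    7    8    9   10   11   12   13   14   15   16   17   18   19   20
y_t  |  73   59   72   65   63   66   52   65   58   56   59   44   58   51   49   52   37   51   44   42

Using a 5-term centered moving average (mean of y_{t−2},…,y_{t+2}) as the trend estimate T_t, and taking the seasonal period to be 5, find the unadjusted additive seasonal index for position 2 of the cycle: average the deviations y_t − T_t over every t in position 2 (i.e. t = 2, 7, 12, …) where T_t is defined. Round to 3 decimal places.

Season position 2 occurs at t = 7, 12, 17 (where T_t is defined).
t=7: T_7 = 60.80000; y_7 − T_7 = 52 − 60.80000 = -8.80000
t=12: T_12 = 53.60000; y_12 − T_12 = 44 − 53.60000 = -9.60000
t=17: T_17 = 46.60000; y_17 − T_17 = 37 − 46.60000 = -9.60000
Mean deviation: (-8.80000 + -9.60000 + -9.60000) / 3 = -9.333

-9.333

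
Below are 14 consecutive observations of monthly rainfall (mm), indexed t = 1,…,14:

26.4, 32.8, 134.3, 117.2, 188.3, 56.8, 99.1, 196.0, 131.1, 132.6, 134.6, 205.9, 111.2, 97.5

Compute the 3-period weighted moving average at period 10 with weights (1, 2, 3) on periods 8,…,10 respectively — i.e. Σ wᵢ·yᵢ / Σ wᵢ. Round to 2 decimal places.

Weighted sum: 1·196.0 + 2·131.1 + 3·132.6 = 196.0 + 262.2 + 397.8 = 856.0
Weight total: 1 + 2 + 3 = 6
WMA = 856.0 / 6 = 142.67

142.67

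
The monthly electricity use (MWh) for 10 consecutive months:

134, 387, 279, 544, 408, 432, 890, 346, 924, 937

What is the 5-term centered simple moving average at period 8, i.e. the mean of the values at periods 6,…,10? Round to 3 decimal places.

Sum of periods 6–10: 432 + 890 + 346 + 924 + 937 = 3529
Divide by 5: 3529 / 5 = 705.800

705.800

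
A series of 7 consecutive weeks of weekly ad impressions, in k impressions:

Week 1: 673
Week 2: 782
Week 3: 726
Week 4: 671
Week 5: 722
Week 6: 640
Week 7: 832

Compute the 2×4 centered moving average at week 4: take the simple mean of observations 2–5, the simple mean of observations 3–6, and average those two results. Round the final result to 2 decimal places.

707.50

Sum over 2–5: 782 + 726 + 671 + 722 = 2901
Sum over 3–6: 726 + 671 + 722 + 640 = 2759
CMA at t=4 = (2901 + 2759) / (2·4) = 5660 / 8 = 707.50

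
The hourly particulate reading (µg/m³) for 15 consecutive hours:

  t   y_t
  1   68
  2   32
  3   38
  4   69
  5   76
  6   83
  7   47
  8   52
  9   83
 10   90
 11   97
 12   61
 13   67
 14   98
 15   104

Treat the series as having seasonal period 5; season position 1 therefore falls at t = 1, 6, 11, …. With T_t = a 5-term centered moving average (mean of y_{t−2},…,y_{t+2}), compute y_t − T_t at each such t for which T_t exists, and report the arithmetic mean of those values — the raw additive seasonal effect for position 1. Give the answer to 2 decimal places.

Season position 1 occurs at t = 6, 11 (where T_t is defined).
t=6: T_6 = 65.4000; y_6 − T_6 = 83 − 65.4000 = 17.6000
t=11: T_11 = 79.6000; y_11 − T_11 = 97 − 79.6000 = 17.4000
Mean deviation: (17.6000 + 17.4000) / 2 = 17.50

17.50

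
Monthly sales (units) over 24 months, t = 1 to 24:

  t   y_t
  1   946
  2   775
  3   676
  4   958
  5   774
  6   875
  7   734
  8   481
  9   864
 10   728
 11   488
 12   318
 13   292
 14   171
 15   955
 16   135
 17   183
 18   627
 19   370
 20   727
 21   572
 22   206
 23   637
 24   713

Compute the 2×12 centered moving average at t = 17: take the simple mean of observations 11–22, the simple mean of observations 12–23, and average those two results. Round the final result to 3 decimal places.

Sum over 11–22: 488 + 318 + 292 + 171 + 955 + 135 + 183 + 627 + 370 + 727 + 572 + 206 = 5044
Sum over 12–23: 318 + 292 + 171 + 955 + 135 + 183 + 627 + 370 + 727 + 572 + 206 + 637 = 5193
CMA at t=17 = (5044 + 5193) / (2·12) = 10237 / 24 = 426.542

426.542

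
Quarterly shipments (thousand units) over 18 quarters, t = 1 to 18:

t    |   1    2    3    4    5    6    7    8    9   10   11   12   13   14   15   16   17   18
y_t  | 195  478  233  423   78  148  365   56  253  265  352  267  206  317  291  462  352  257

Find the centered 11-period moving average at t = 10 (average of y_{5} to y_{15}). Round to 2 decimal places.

Sum of periods 5–15: 78 + 148 + 365 + 56 + 253 + 265 + 352 + 267 + 206 + 317 + 291 = 2598
Divide by 11: 2598 / 11 = 236.18

236.18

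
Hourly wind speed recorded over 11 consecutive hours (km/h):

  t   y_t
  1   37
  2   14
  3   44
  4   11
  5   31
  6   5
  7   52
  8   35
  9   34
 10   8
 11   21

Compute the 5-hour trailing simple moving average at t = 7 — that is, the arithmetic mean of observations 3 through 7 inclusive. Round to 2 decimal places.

28.60

Sum of periods 3–7: 44 + 11 + 31 + 5 + 52 = 143
Divide by 5: 143 / 5 = 28.60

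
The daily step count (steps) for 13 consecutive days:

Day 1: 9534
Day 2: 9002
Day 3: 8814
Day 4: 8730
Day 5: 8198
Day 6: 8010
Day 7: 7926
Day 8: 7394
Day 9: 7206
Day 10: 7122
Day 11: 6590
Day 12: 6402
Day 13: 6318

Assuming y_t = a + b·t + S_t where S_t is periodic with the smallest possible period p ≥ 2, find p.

First differences y_{t+1} − y_t: -532, -188, -84, -532, -188, -84, -532, -188, …
The difference pattern repeats every 3 terms and not for any smaller step, so p = 3.

3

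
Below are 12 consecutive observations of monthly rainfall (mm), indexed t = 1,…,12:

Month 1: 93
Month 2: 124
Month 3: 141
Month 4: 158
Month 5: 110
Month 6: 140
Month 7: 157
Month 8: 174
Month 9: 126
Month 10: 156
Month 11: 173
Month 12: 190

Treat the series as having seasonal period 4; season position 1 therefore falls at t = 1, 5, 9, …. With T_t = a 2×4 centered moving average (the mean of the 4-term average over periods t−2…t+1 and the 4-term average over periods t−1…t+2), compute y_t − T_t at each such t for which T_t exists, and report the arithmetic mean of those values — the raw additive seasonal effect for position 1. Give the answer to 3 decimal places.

Season position 1 occurs at t = 5, 9 (where T_t is defined).
t=5: T_5 = 139.25000; y_5 − T_5 = 110 − 139.25000 = -29.25000
t=9: T_9 = 155.25000; y_9 − T_9 = 126 − 155.25000 = -29.25000
Mean deviation: (-29.25000 + -29.25000) / 2 = -29.250

-29.250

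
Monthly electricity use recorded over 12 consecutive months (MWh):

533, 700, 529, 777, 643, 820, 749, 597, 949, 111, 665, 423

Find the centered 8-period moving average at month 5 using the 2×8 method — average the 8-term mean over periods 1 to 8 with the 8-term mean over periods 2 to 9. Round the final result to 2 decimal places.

694.50

Sum over 1–8: 533 + 700 + 529 + 777 + 643 + 820 + 749 + 597 = 5348
Sum over 2–9: 700 + 529 + 777 + 643 + 820 + 749 + 597 + 949 = 5764
CMA at t=5 = (5348 + 5764) / (2·8) = 11112 / 16 = 694.50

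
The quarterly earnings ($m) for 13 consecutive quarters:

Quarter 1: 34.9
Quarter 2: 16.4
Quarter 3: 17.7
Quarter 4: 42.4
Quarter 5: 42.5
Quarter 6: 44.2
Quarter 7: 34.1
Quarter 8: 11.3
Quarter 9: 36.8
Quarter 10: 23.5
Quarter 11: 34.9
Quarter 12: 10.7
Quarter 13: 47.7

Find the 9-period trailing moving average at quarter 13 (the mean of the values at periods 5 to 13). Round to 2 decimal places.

31.74

Sum of periods 5–13: 42.5 + 44.2 + 34.1 + 11.3 + 36.8 + 23.5 + 34.9 + 10.7 + 47.7 = 285.7
Divide by 9: 285.7 / 9 = 31.74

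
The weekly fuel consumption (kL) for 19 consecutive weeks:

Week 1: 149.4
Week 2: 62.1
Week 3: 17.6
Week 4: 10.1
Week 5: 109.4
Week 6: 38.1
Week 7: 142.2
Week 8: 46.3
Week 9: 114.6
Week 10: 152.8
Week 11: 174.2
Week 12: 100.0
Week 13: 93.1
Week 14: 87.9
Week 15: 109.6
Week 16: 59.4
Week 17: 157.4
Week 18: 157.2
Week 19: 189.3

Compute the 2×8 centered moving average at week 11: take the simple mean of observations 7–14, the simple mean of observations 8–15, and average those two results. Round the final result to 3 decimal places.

111.850

Sum over 7–14: 142.2 + 46.3 + 114.6 + 152.8 + 174.2 + 100.0 + 93.1 + 87.9 = 911.1
Sum over 8–15: 46.3 + 114.6 + 152.8 + 174.2 + 100.0 + 93.1 + 87.9 + 109.6 = 878.5
CMA at t=11 = (911.1 + 878.5) / (2·8) = 1789.6 / 16 = 111.850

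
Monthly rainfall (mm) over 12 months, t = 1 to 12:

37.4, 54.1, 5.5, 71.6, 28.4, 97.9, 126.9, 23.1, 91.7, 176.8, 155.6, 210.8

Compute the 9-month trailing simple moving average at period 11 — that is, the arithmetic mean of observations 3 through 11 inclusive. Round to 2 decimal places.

Sum of periods 3–11: 5.5 + 71.6 + 28.4 + 97.9 + 126.9 + 23.1 + 91.7 + 176.8 + 155.6 = 777.5
Divide by 9: 777.5 / 9 = 86.39

86.39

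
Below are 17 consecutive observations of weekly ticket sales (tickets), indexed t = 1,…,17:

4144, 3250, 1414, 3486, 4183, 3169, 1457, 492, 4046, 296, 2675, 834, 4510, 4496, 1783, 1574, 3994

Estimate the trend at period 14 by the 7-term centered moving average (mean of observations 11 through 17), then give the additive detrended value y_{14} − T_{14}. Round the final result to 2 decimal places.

1658.00

Trend T_14 = (2675 + 834 + 4510 + 4496 + 1783 + 1574 + 3994) / 7 = 19866/7 = 2838.0000
Detrended value: 4496 − 2838.0000 = 1658.00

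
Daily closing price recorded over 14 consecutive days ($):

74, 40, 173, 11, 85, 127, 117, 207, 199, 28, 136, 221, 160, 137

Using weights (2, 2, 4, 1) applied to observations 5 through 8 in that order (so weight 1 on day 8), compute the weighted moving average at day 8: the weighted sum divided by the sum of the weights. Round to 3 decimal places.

Weighted sum: 2·85 + 2·127 + 4·117 + 1·207 = 170 + 254 + 468 + 207 = 1099
Weight total: 2 + 2 + 4 + 1 = 9
WMA = 1099 / 9 = 122.111

122.111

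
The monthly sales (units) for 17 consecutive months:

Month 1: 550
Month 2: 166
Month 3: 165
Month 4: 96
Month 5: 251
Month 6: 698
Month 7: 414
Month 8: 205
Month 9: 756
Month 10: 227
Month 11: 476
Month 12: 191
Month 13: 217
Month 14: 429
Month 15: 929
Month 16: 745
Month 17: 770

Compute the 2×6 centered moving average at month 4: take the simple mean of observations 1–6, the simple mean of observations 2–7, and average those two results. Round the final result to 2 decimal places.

309.67

Sum over 1–6: 550 + 166 + 165 + 96 + 251 + 698 = 1926
Sum over 2–7: 166 + 165 + 96 + 251 + 698 + 414 = 1790
CMA at t=4 = (1926 + 1790) / (2·6) = 3716 / 12 = 309.67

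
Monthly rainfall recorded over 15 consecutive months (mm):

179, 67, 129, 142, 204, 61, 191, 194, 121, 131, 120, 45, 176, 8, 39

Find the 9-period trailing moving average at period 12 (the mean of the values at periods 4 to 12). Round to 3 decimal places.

134.333

Sum of periods 4–12: 142 + 204 + 61 + 191 + 194 + 121 + 131 + 120 + 45 = 1209
Divide by 9: 1209 / 9 = 134.333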